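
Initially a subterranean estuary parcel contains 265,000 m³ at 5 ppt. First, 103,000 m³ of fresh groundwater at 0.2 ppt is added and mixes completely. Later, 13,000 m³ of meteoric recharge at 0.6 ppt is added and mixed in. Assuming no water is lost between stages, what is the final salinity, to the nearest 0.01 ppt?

3.55 ppt

Mass of salt is conserved:
Initial salt = 265,000×5 = 1,325,000
After stage 1: salt = 1,325,000 + 103,000×0.2 = 1,345,600; volume = 368,000 m³; S = 3.657 ppt
After stage 2: salt = 1,345,600 + 13,000×0.6 = 1,353,400; volume = 381,000 m³
S = 1,353,400 / 381,000 = 3.5522 ppt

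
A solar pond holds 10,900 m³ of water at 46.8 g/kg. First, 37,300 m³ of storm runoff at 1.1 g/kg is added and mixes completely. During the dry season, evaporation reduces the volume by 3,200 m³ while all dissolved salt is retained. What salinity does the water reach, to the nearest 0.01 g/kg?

After mixing: salt = 10,900×46.8 + 37,300×1.1 = 551,150; volume = 48,200 m³
After evaporation: salt unchanged = 551,150; volume = 48,200 − 3,200 = 45,000 m³
S = 551,150 / 45,000 = 12.2478 g/kg

12.25 g/kg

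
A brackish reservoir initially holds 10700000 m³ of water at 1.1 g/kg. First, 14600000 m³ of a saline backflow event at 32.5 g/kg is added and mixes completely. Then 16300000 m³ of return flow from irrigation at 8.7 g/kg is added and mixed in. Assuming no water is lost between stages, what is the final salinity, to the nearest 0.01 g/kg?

Conserving salt mass:
Initial salt = 10,700,000×1.1 = 11,770,000
After stage 1: salt = 11,770,000 + 14,600,000×32.5 = 486,270,000; volume = 25,300,000 m³; S = 19.22 g/kg
After stage 2: salt = 486,270,000 + 16,300,000×8.7 = 628,080,000; volume = 41,600,000 m³
S = 628,080,000 / 41,600,000 = 15.0981 g/kg

15.10 g/kg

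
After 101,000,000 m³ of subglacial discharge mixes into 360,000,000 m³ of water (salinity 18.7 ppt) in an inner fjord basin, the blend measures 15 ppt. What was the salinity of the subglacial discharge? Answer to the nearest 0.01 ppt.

1.81 ppt

Salt balance: 360,000,000×18.7 + 101,000,000×S = 461,000,000×15
6,732,000,000 + 101,000,000·S = 6,915,000,000
S = (6,915,000,000 − 6,732,000,000) / 101,000,000 = 1.8119 ppt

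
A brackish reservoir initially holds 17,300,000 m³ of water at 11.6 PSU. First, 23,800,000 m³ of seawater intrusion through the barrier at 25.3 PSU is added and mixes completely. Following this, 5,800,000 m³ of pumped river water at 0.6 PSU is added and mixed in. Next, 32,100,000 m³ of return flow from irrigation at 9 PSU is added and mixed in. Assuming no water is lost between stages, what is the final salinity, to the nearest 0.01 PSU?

13.86 PSU

By conservation of dissolved salt,
Initial salt = 17,300,000×11.6 = 200,680,000
After stage 1: salt = 200,680,000 + 23,800,000×25.3 = 802,820,000; volume = 41,100,000 m³; S = 19.533 PSU
After stage 2: salt = 802,820,000 + 5,800,000×0.6 = 806,300,000; volume = 46,900,000 m³; S = 17.192 PSU
After stage 3: salt = 806,300,000 + 32,100,000×9 = 1,095,200,000; volume = 79,000,000 m³
S = 1,095,200,000 / 79,000,000 = 13.8633 PSU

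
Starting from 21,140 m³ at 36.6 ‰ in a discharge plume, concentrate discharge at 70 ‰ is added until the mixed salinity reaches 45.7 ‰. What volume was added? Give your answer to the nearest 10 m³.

7920 m³

Salt balance: 21,140×36.6 + V×70 = (21,140+V)×45.7
773,724 + 70V = 966,098 + 45.7V
192,374 = 24.3V
V = 7,916.63 m³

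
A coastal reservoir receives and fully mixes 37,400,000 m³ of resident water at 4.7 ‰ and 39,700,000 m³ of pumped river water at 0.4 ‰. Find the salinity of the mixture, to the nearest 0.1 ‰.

2.5 ‰

By conservation of dissolved salt,
salt = 37,400,000×4.7 + 39,700,000×0.4 = 175,780,000 + 15,880,000 = 191,660,000
volume = 37,400,000 + 39,700,000 = 77,100,000 m³
S = 191,660,000 / 77,100,000 = 2.486 ‰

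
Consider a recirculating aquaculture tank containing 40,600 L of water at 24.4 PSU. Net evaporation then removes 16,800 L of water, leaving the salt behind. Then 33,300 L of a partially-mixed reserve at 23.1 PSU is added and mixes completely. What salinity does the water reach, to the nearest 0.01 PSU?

30.82 PSU

After evaporation: salt = 40,600×24.4 = 990,640; volume = 40,600 − 16,800 = 23,800 L
After mixing: salt = 990,640 + 33,300×23.1 = 1,759,870; volume = 23,800 + 33,300 = 57,100 L
S = 1,759,870 / 57,100 = 30.8208 PSU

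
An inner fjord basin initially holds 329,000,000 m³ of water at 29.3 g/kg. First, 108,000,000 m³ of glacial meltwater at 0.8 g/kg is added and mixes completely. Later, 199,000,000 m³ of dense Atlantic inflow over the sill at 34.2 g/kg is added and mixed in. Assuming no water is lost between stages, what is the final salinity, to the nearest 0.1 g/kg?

26.0 g/kg

Weighted by volume,
Initial salt = 329,000,000×29.3 = 9,639,700,000
After stage 1: salt = 9,639,700,000 + 108,000,000×0.8 = 9,726,100,000; volume = 437,000,000 m³; S = 22.257 g/kg
After stage 2: salt = 9,726,100,000 + 199,000,000×34.2 = 16,531,900,000; volume = 636,000,000 m³
S = 16,531,900,000 / 636,000,000 = 25.9936 g/kg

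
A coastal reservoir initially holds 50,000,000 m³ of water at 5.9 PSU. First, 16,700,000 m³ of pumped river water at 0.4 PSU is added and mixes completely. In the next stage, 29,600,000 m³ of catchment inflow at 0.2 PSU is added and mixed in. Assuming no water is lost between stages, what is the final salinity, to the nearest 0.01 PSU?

By conservation of dissolved salt,
Initial salt = 50,000,000×5.9 = 295,000,000
After stage 1: salt = 295,000,000 + 16,700,000×0.4 = 301,680,000; volume = 66,700,000 m³; S = 4.523 PSU
After stage 2: salt = 301,680,000 + 29,600,000×0.2 = 307,600,000; volume = 96,300,000 m³
S = 307,600,000 / 96,300,000 = 3.1942 PSU

3.19 PSU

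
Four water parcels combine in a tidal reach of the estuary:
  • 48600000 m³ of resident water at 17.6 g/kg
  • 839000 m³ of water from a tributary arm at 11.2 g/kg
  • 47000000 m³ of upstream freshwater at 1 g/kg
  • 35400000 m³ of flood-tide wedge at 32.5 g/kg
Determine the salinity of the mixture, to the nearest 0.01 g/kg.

Mass of salt is conserved:
salt = 48,600,000×17.6 + 839,000×11.2 + 47,000,000×1 + 35,400,000×32.5 = 855,360,000 + 9,396,800 + 47,000,000 + 1,150,500,000 = 2,062,256,800
volume = 48,600,000 + 839,000 + 47,000,000 + 35,400,000 = 131,839,000 m³
S = 2,062,256,800 / 131,839,000 = 15.6422 g/kg

15.64 g/kg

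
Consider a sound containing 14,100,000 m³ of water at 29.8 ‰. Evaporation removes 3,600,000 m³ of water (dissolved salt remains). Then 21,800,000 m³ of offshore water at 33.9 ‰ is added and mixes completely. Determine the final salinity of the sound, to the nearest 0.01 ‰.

35.89 ‰

After evaporation: salt = 14,100,000×29.8 = 420,180,000; volume = 14,100,000 − 3,600,000 = 10,500,000 m³
After mixing: salt = 420,180,000 + 21,800,000×33.9 = 1,159,200,000; volume = 10,500,000 + 21,800,000 = 32,300,000 m³
S = 1,159,200,000 / 32,300,000 = 35.8885 ‰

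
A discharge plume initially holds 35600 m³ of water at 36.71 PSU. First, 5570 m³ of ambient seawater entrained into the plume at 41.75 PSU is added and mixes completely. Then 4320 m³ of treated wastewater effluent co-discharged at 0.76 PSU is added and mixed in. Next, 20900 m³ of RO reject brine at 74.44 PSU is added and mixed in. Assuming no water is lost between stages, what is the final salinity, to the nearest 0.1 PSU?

Weighted by volume,
Initial salt = 35,600×36.71 = 1,306,876
After stage 1: salt = 1,306,876 + 5,570×41.75 = 1,539,423.5; volume = 41,170 m³; S = 37.392 PSU
After stage 2: salt = 1,539,423.5 + 4,320×0.76 = 1,542,706.7; volume = 45,490 m³; S = 33.913 PSU
After stage 3: salt = 1,542,706.7 + 20,900×74.44 = 3,098,502.7; volume = 66,390 m³
S = 3,098,502.7 / 66,390 = 46.6712 PSU

46.7 PSU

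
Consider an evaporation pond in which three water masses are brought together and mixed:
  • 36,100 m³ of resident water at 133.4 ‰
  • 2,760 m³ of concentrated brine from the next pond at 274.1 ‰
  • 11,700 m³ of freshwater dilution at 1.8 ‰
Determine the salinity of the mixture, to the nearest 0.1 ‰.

Total salt / total volume:
salt = 36,100×133.4 + 2,760×274.1 + 11,700×1.8 = 4,815,740 + 756,516 + 21,060 = 5,593,316
volume = 36,100 + 2,760 + 11,700 = 50,560 m³
S = 5,593,316 / 50,560 = 110.627 ‰

110.6 ‰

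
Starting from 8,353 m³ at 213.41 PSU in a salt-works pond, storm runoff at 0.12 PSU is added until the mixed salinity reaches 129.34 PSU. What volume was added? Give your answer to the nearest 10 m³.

Salt balance: 8,353×213.41 + V×0.12 = (8,353+V)×129.34
1,782,613.73 + 0.12V = 1,080,377.02 + 129.34V
702,236.71 = 129.22V
V = 5,434.43 m³

5430 m³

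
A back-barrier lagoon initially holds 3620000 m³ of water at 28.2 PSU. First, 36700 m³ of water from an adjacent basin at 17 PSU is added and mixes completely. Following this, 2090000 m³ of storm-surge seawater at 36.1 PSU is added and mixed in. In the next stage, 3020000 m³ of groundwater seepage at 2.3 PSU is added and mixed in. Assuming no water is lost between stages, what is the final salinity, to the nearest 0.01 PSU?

21.11 PSU

Mass of salt is conserved:
Initial salt = 3,620,000×28.2 = 102,084,000
After stage 1: salt = 102,084,000 + 36,700×17 = 102,707,900; volume = 3,656,700 m³; S = 28.088 PSU
After stage 2: salt = 102,707,900 + 2,090,000×36.1 = 178,156,900; volume = 5,746,700 m³; S = 31.002 PSU
After stage 3: salt = 178,156,900 + 3,020,000×2.3 = 185,102,900; volume = 8,766,700 m³
S = 185,102,900 / 8,766,700 = 21.1143 PSU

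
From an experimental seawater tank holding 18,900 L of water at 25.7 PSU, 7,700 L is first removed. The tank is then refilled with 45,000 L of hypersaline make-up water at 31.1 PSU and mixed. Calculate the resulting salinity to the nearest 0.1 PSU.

Remaining after removal: 11,200 L at 25.7 PSU (salt = 287,840)
After addition: salt = 287,840 + 45,000×31.1 = 1,687,340; volume = 56,200 L
S = 1,687,340 / 56,200 = 30.0238 PSU

30.0 PSU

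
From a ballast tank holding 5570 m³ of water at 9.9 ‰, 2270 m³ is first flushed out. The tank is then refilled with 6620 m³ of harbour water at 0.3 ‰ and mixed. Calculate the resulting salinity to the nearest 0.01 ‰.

3.49 ‰

Remaining after removal: 3,300 m³ at 9.9 ‰ (salt = 32,670)
After addition: salt = 32,670 + 6,620×0.3 = 34,656; volume = 9,920 m³
S = 34,656 / 9,920 = 3.4935 ‰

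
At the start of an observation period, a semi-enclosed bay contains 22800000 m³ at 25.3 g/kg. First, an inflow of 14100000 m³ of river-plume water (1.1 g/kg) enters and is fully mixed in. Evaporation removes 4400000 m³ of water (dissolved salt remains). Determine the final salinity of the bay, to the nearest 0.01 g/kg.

18.23 g/kg

After mixing: salt = 22,800,000×25.3 + 14,100,000×1.1 = 592,350,000; volume = 36,900,000 m³
After evaporation: salt unchanged = 592,350,000; volume = 36,900,000 − 4,400,000 = 32,500,000 m³
S = 592,350,000 / 32,500,000 = 18.2262 g/kg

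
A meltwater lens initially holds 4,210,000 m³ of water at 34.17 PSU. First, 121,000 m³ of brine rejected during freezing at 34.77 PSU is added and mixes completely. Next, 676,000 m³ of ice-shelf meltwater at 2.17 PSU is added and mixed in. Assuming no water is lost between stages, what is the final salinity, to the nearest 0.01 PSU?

Salt balance:
Initial salt = 4,210,000×34.17 = 143,855,700
After stage 1: salt = 143,855,700 + 121,000×34.77 = 148,062,870; volume = 4,331,000 m³; S = 34.187 PSU
After stage 2: salt = 148,062,870 + 676,000×2.17 = 149,529,790; volume = 5,007,000 m³
S = 149,529,790 / 5,007,000 = 29.8641 PSU

29.86 PSU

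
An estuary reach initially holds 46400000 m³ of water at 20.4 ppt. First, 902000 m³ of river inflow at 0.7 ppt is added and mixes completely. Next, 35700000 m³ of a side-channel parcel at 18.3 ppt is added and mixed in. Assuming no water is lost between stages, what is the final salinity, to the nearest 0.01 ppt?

19.28 ppt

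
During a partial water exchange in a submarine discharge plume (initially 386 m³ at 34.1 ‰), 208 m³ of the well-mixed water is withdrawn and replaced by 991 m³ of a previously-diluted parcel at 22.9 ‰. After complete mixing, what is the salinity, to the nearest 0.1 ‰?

Remaining after removal: 178 m³ at 34.1 ‰ (salt = 6,069.8)
After addition: salt = 6,069.8 + 991×22.9 = 28,763.7; volume = 1,169 m³
S = 28,763.7 / 1,169 = 24.6054 ‰

24.6 ‰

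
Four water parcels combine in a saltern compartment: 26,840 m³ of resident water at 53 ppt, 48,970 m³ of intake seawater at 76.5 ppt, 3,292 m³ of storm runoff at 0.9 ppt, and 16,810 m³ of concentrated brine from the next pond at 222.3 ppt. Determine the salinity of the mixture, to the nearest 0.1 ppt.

Total salt / total volume:
salt = 26,840×53 + 48,970×76.5 + 3,292×0.9 + 16,810×222.3 = 1,422,520 + 3,746,205 + 2,962.8 + 3,736,863 = 8,908,550.8
volume = 26,840 + 48,970 + 3,292 + 16,810 = 95,912 m³
S = 8,908,550.8 / 95,912 = 92.883 ppt

92.9 ppt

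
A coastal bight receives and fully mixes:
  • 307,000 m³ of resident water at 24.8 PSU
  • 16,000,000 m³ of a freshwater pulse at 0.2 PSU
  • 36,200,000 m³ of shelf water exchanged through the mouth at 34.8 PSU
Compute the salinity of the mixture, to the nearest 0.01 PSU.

24.20 PSU

Conserving salt mass:
salt = 307,000×24.8 + 16,000,000×0.2 + 36,200,000×34.8 = 7,613,600 + 3,200,000 + 1,259,760,000 = 1,270,573,600
volume = 307,000 + 16,000,000 + 36,200,000 = 52,507,000 m³
S = 1,270,573,600 / 52,507,000 = 24.1982 PSU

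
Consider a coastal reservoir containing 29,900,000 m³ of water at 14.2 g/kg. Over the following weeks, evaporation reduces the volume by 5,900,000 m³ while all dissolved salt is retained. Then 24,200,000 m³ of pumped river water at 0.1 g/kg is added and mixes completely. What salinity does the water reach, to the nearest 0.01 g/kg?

8.86 g/kg

After evaporation: salt = 29,900,000×14.2 = 424,580,000; volume = 29,900,000 − 5,900,000 = 24,000,000 m³
After mixing: salt = 424,580,000 + 24,200,000×0.1 = 427,000,000; volume = 24,000,000 + 24,200,000 = 48,200,000 m³
S = 427,000,000 / 48,200,000 = 8.8589 g/kg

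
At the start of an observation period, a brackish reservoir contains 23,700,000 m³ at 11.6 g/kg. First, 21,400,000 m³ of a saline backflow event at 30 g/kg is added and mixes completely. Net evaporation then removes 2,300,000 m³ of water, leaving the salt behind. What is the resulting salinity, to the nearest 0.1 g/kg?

21.4 g/kg

After mixing: salt = 23,700,000×11.6 + 21,400,000×30 = 916,920,000; volume = 45,100,000 m³
After evaporation: salt unchanged = 916,920,000; volume = 45,100,000 − 2,300,000 = 42,800,000 m³
S = 916,920,000 / 42,800,000 = 21.4234 g/kg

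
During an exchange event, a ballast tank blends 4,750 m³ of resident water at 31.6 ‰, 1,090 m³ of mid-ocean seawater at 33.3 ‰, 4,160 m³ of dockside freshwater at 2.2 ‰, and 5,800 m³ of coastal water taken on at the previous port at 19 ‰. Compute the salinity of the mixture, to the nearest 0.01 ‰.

19.35 ‰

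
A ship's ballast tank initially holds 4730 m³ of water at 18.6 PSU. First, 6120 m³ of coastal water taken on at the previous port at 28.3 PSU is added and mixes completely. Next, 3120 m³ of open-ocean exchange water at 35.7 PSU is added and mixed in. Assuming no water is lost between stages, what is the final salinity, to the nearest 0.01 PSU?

26.67 PSU

Conserving salt mass:
Initial salt = 4,730×18.6 = 87,978
After stage 1: salt = 87,978 + 6,120×28.3 = 261,174; volume = 10,850 m³; S = 24.071 PSU
After stage 2: salt = 261,174 + 3,120×35.7 = 372,558; volume = 13,970 m³
S = 372,558 / 13,970 = 26.6684 PSU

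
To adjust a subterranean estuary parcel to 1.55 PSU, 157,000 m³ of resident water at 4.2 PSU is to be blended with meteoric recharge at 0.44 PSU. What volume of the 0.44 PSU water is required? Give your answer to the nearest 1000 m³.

Salt balance: 157,000×4.2 + V×0.44 = (157,000+V)×1.55
659,400 + 0.44V = 243,350 + 1.55V
416,050 = 1.11V
V = 374,819.82 m³

375000 m³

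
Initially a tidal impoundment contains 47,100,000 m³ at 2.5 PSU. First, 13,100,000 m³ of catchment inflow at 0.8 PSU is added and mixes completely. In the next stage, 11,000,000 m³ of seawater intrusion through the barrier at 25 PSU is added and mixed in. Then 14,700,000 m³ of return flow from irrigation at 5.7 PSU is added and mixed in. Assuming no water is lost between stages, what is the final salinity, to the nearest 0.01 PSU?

Weighted by volume,
Initial salt = 47,100,000×2.5 = 117,750,000
After stage 1: salt = 117,750,000 + 13,100,000×0.8 = 128,230,000; volume = 60,200,000 m³; S = 2.13 PSU
After stage 2: salt = 128,230,000 + 11,000,000×25 = 403,230,000; volume = 71,200,000 m³; S = 5.663 PSU
After stage 3: salt = 403,230,000 + 14,700,000×5.7 = 487,020,000; volume = 85,900,000 m³
S = 487,020,000 / 85,900,000 = 5.6696 PSU

5.67 PSU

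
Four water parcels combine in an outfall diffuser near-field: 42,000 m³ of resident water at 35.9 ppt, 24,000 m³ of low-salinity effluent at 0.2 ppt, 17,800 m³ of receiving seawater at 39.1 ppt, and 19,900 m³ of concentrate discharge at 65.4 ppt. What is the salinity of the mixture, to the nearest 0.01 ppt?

33.85 ppt

Mass of salt is conserved:
salt = 42,000×35.9 + 24,000×0.2 + 17,800×39.1 + 19,900×65.4 = 1,507,800 + 4,800 + 695,980 + 1,301,460 = 3,510,040
volume = 42,000 + 24,000 + 17,800 + 19,900 = 103,700 m³
S = 3,510,040 / 103,700 = 33.848 ppt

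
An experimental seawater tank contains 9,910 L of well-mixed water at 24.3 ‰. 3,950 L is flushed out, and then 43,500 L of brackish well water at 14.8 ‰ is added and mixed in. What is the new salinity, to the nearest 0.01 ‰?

15.94 ‰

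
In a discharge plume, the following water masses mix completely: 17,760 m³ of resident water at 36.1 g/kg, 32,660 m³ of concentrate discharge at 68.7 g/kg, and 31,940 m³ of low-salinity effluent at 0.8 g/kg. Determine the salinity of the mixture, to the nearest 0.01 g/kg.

35.34 g/kg

Weighted by volume,
salt = 17,760×36.1 + 32,660×68.7 + 31,940×0.8 = 641,136 + 2,243,742 + 25,552 = 2,910,430
volume = 17,760 + 32,660 + 31,940 = 82,360 m³
S = 2,910,430 / 82,360 = 35.3379 g/kg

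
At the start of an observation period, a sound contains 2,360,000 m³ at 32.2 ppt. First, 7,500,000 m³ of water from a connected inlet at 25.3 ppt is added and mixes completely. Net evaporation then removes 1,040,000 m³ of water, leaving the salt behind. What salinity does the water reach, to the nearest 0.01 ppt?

After mixing: salt = 2,360,000×32.2 + 7,500,000×25.3 = 265,742,000; volume = 9,860,000 m³
After evaporation: salt unchanged = 265,742,000; volume = 9,860,000 − 1,040,000 = 8,820,000 m³
S = 265,742,000 / 8,820,000 = 30.1295 ppt

30.13 ppt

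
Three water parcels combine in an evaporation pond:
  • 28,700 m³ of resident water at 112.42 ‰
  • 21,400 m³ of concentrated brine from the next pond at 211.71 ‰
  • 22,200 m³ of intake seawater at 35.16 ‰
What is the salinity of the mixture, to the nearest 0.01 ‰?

118.09 ‰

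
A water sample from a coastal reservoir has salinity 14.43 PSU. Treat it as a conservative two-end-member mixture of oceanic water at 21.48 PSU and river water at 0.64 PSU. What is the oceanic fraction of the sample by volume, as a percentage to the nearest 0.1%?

66.2%

Let g be the oceanic fraction. Salt balance per unit volume:
g×21.48 + (1−g)×0.64 = 14.43
g = (14.43 − 0.64) / (21.48 − 0.64) = 13.79/20.84 = 0.6617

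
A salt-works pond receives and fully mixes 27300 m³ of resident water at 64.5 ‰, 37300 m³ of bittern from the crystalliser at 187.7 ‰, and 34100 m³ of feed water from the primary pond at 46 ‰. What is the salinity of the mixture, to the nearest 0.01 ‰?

104.67 ‰

Weighted by volume,
salt = 27,300×64.5 + 37,300×187.7 + 34,100×46 = 1,760,850 + 7,001,210 + 1,568,600 = 10,330,660
volume = 27,300 + 37,300 + 34,100 = 98,700 m³
S = 10,330,660 / 98,700 = 104.6673 ‰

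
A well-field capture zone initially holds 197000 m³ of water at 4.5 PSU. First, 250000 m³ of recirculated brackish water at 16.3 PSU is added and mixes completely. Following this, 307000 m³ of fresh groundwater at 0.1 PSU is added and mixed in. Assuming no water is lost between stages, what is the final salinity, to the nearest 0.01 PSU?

6.62 PSU

Salt balance:
Initial salt = 197,000×4.5 = 886,500
After stage 1: salt = 886,500 + 250,000×16.3 = 4,961,500; volume = 447,000 m³; S = 11.1 PSU
After stage 2: salt = 4,961,500 + 307,000×0.1 = 4,992,200; volume = 754,000 m³
S = 4,992,200 / 754,000 = 6.621 PSU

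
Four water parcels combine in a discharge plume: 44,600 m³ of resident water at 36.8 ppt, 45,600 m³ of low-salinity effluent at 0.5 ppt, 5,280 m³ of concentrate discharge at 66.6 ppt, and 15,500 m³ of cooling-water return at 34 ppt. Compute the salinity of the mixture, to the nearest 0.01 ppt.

Conserving salt mass:
salt = 44,600×36.8 + 45,600×0.5 + 5,280×66.6 + 15,500×34 = 1,641,280 + 22,800 + 351,648 + 527,000 = 2,542,728
volume = 44,600 + 45,600 + 5,280 + 15,500 = 110,980 m³
S = 2,542,728 / 110,980 = 22.9116 ppt

22.91 ppt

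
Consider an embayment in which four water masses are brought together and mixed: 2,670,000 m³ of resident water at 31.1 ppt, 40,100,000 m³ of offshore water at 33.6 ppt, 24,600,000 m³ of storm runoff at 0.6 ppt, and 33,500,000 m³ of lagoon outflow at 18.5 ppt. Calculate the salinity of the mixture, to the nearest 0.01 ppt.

20.47 ppt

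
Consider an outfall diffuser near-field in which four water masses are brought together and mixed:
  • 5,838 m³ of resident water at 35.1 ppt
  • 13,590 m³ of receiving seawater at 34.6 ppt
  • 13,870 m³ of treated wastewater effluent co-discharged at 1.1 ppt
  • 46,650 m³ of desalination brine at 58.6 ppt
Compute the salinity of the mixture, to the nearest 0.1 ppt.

42.8 ppt

Weighted by volume,
salt = 5,838×35.1 + 13,590×34.6 + 13,870×1.1 + 46,650×58.6 = 204,913.8 + 470,214 + 15,257 + 2,733,690 = 3,424,074.8
volume = 5,838 + 13,590 + 13,870 + 46,650 = 79,948 m³
S = 3,424,074.8 / 79,948 = 42.829 ppt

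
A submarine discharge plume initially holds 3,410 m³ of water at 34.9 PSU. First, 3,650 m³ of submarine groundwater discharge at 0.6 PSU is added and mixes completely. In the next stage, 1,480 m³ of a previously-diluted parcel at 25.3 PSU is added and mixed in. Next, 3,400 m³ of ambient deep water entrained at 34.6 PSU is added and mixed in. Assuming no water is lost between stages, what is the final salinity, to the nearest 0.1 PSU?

23.1 PSU

Total salt / total volume:
Initial salt = 3,410×34.9 = 119,009
After stage 1: salt = 119,009 + 3,650×0.6 = 121,199; volume = 7,060 m³; S = 17.167 PSU
After stage 2: salt = 121,199 + 1,480×25.3 = 158,643; volume = 8,540 m³; S = 18.576 PSU
After stage 3: salt = 158,643 + 3,400×34.6 = 276,283; volume = 11,940 m³
S = 276,283 / 11,940 = 23.1393 PSU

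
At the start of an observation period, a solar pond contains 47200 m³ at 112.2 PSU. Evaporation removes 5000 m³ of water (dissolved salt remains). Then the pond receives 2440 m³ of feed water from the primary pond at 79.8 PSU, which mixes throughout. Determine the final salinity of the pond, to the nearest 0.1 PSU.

123.0 PSU

After evaporation: salt = 47,200×112.2 = 5,295,840; volume = 47,200 − 5,000 = 42,200 m³
After mixing: salt = 5,295,840 + 2,440×79.8 = 5,490,552; volume = 42,200 + 2,440 = 44,640 m³
S = 5,490,552 / 44,640 = 122.9962 PSU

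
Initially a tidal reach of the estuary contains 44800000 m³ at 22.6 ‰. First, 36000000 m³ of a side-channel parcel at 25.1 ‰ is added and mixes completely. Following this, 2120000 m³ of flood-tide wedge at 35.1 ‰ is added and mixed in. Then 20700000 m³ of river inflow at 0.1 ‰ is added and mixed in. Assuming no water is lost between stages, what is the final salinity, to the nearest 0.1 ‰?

19.2 ‰

Conserving salt mass:
Initial salt = 44,800,000×22.6 = 1,012,480,000
After stage 1: salt = 1,012,480,000 + 36,000,000×25.1 = 1,916,080,000; volume = 80,800,000 m³; S = 23.714 ‰
After stage 2: salt = 1,916,080,000 + 2,120,000×35.1 = 1,990,492,000; volume = 82,920,000 m³; S = 24.005 ‰
After stage 3: salt = 1,990,492,000 + 20,700,000×0.1 = 1,992,562,000; volume = 103,620,000 m³
S = 1,992,562,000 / 103,620,000 = 19.2295 ‰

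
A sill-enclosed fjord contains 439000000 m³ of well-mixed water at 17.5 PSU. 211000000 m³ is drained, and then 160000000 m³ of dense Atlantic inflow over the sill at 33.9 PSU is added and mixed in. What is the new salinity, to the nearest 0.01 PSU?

24.26 PSU

Remaining after removal: 228,000,000 m³ at 17.5 PSU (salt = 3,990,000,000)
After addition: salt = 3,990,000,000 + 160,000,000×33.9 = 9,414,000,000; volume = 388,000,000 m³
S = 9,414,000,000 / 388,000,000 = 24.2629 PSU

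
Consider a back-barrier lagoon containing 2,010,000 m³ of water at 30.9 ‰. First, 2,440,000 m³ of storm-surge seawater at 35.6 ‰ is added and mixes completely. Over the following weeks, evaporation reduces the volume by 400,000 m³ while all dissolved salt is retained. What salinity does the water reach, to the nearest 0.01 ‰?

36.78 ‰

After mixing: salt = 2,010,000×30.9 + 2,440,000×35.6 = 148,973,000; volume = 4,450,000 m³
After evaporation: salt unchanged = 148,973,000; volume = 4,450,000 − 400,000 = 4,050,000 m³
S = 148,973,000 / 4,050,000 = 36.7835 ‰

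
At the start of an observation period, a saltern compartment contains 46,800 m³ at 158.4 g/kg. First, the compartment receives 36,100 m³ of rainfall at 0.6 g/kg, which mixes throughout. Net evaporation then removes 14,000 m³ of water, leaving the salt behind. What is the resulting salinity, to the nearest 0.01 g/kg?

107.91 g/kg

After mixing: salt = 46,800×158.4 + 36,100×0.6 = 7,434,780; volume = 82,900 m³
After evaporation: salt unchanged = 7,434,780; volume = 82,900 − 14,000 = 68,900 m³
S = 7,434,780 / 68,900 = 107.9068 g/kg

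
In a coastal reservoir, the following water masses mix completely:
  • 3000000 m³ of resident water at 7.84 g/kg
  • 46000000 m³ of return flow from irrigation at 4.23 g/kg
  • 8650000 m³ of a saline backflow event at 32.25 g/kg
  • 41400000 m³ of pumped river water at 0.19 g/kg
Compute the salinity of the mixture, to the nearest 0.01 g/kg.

5.10 g/kg

Conserving salt mass:
salt = 3,000,000×7.84 + 46,000,000×4.23 + 8,650,000×32.25 + 41,400,000×0.19 = 23,520,000 + 194,580,000 + 278,962,500 + 7,866,000 = 504,928,500
volume = 3,000,000 + 46,000,000 + 8,650,000 + 41,400,000 = 99,050,000 m³
S = 504,928,500 / 99,050,000 = 5.0977 g/kg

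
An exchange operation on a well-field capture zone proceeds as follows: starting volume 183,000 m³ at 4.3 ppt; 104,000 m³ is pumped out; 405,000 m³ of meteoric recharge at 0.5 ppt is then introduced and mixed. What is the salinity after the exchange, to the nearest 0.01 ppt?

Remaining after removal: 79,000 m³ at 4.3 ppt (salt = 339,700)
After addition: salt = 339,700 + 405,000×0.5 = 542,200; volume = 484,000 m³
S = 542,200 / 484,000 = 1.1202 ppt

1.12 ppt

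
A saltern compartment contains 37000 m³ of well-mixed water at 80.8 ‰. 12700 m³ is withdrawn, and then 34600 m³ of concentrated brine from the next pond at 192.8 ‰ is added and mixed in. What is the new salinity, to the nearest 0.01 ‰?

146.59 ‰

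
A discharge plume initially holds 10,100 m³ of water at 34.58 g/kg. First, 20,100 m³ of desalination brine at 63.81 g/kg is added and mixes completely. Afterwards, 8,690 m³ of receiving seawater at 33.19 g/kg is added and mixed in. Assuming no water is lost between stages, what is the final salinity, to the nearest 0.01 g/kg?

49.38 g/kg

Salt balance:
Initial salt = 10,100×34.58 = 349,258
After stage 1: salt = 349,258 + 20,100×63.81 = 1,631,839; volume = 30,200 m³; S = 54.034 g/kg
After stage 2: salt = 1,631,839 + 8,690×33.19 = 1,920,260.1; volume = 38,890 m³
S = 1,920,260.1 / 38,890 = 49.3767 g/kg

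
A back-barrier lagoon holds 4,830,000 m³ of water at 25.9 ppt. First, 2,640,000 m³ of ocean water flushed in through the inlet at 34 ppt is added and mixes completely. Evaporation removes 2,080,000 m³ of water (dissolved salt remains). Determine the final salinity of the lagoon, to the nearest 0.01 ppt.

After mixing: salt = 4,830,000×25.9 + 2,640,000×34 = 214,857,000; volume = 7,470,000 m³
After evaporation: salt unchanged = 214,857,000; volume = 7,470,000 − 2,080,000 = 5,390,000 m³
S = 214,857,000 / 5,390,000 = 39.8622 ppt

39.86 ppt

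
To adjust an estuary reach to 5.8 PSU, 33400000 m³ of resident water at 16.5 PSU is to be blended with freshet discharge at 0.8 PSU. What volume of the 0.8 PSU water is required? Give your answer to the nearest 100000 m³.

71500000 m³

Salt balance: 33,400,000×16.5 + V×0.8 = (33,400,000+V)×5.8
551,100,000 + 0.8V = 193,720,000 + 5.8V
357,380,000 = 5V
V = 71,476,000 m³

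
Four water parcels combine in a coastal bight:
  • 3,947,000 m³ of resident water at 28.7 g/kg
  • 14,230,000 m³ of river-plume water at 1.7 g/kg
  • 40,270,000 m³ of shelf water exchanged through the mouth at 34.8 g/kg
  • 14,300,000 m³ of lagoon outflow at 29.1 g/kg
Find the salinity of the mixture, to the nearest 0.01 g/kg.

26.87 g/kg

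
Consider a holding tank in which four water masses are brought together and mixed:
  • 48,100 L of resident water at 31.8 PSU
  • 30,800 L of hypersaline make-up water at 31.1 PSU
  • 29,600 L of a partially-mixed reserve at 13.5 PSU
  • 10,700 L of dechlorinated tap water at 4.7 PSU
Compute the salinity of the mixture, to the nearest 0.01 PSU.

24.64 PSU

Total salt / total volume:
salt = 48,100×31.8 + 30,800×31.1 + 29,600×13.5 + 10,700×4.7 = 1,529,580 + 957,880 + 399,600 + 50,290 = 2,937,350
volume = 48,100 + 30,800 + 29,600 + 10,700 = 119,200 L
S = 2,937,350 / 119,200 = 24.6422 PSU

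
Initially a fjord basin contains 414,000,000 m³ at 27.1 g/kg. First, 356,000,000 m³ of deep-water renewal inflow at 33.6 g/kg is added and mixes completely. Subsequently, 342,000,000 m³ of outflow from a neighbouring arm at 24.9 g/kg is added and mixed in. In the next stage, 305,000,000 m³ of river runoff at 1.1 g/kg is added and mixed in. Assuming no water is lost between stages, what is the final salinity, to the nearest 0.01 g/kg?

22.61 g/kg

By conservation of dissolved salt,
Initial salt = 414,000,000×27.1 = 11,219,400,000
After stage 1: salt = 11,219,400,000 + 356,000,000×33.6 = 23,181,000,000; volume = 770,000,000 m³; S = 30.105 g/kg
After stage 2: salt = 23,181,000,000 + 342,000,000×24.9 = 31,696,800,000; volume = 1,112,000,000 m³; S = 28.504 g/kg
After stage 3: salt = 31,696,800,000 + 305,000,000×1.1 = 32,032,300,000; volume = 1,417,000,000 m³
S = 32,032,300,000 / 1,417,000,000 = 22.6057 g/kg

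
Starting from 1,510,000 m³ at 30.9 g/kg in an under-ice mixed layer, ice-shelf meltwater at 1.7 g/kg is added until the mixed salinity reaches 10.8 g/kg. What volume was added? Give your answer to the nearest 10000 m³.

3340000 m³

Salt balance: 1,510,000×30.9 + V×1.7 = (1,510,000+V)×10.8
46,659,000 + 1.7V = 16,308,000 + 10.8V
30,351,000 = 9.1V
V = 3,335,274.73 m³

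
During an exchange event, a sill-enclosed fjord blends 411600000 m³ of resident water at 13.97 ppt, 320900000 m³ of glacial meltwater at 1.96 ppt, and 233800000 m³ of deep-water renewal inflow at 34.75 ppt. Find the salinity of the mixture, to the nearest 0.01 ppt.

15.01 ppt

Salt balance:
salt = 411,600,000×13.97 + 320,900,000×1.96 + 233,800,000×34.75 = 5,750,052,000 + 628,964,000 + 8,124,550,000 = 14,503,566,000
volume = 411,600,000 + 320,900,000 + 233,800,000 = 966,300,000 m³
S = 14,503,566,000 / 966,300,000 = 15.0094 ppt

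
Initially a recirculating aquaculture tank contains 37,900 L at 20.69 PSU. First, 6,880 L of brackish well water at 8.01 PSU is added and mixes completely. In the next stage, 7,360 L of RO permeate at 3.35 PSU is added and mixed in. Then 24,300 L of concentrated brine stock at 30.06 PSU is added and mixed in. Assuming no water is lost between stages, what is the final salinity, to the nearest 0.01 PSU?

Total salt / total volume:
Initial salt = 37,900×20.69 = 784,151
After stage 1: salt = 784,151 + 6,880×8.01 = 839,259.8; volume = 44,780 L; S = 18.742 PSU
After stage 2: salt = 839,259.8 + 7,360×3.35 = 863,915.8; volume = 52,140 L; S = 16.569 PSU
After stage 3: salt = 863,915.8 + 24,300×30.06 = 1,594,373.8; volume = 76,440 L
S = 1,594,373.8 / 76,440 = 20.8578 PSU

20.86 PSU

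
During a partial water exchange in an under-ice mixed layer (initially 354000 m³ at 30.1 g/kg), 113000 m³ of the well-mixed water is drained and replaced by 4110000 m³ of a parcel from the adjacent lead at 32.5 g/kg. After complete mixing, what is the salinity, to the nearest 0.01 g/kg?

32.37 g/kg

Remaining after removal: 241,000 m³ at 30.1 g/kg (salt = 7,254,100)
After addition: salt = 7,254,100 + 4,110,000×32.5 = 140,829,100; volume = 4,351,000 m³
S = 140,829,100 / 4,351,000 = 32.3671 g/kg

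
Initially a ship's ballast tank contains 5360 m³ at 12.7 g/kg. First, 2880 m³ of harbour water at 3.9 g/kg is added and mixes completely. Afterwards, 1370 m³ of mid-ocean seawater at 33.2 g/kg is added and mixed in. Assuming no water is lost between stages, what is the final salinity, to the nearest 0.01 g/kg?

12.99 g/kg

Total salt / total volume:
Initial salt = 5,360×12.7 = 68,072
After stage 1: salt = 68,072 + 2,880×3.9 = 79,304; volume = 8,240 m³; S = 9.624 g/kg
After stage 2: salt = 79,304 + 1,370×33.2 = 124,788; volume = 9,610 m³
S = 124,788 / 9,610 = 12.9852 g/kg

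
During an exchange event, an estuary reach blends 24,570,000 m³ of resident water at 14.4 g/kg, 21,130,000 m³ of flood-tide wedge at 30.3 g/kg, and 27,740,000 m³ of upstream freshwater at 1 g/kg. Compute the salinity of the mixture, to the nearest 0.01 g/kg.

13.91 g/kg

Mass of salt is conserved:
salt = 24,570,000×14.4 + 21,130,000×30.3 + 27,740,000×1 = 353,808,000 + 640,239,000 + 27,740,000 = 1,021,787,000
volume = 24,570,000 + 21,130,000 + 27,740,000 = 73,440,000 m³
S = 1,021,787,000 / 73,440,000 = 13.9132 g/kg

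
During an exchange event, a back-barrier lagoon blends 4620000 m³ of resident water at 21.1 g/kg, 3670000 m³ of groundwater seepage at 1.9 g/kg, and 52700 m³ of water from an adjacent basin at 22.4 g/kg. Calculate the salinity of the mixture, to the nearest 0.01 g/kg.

12.66 g/kg

Salt balance:
salt = 4,620,000×21.1 + 3,670,000×1.9 + 52,700×22.4 = 97,482,000 + 6,973,000 + 1,180,480 = 105,635,480
volume = 4,620,000 + 3,670,000 + 52,700 = 8,342,700 m³
S = 105,635,480 / 8,342,700 = 12.662 g/kg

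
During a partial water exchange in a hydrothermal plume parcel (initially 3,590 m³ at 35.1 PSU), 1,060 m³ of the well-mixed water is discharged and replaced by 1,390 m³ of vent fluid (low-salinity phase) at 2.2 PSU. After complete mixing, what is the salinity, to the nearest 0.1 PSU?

Remaining after removal: 2,530 m³ at 35.1 PSU (salt = 88,803)
After addition: salt = 88,803 + 1,390×2.2 = 91,861; volume = 3,920 m³
S = 91,861 / 3,920 = 23.4339 PSU

23.4 PSU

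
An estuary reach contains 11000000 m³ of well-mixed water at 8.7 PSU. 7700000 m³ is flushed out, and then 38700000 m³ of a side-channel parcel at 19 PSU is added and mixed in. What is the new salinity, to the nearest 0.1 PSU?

18.2 PSU

Remaining after removal: 3,300,000 m³ at 8.7 PSU (salt = 28,710,000)
After addition: salt = 28,710,000 + 38,700,000×19 = 764,010,000; volume = 42,000,000 m³
S = 764,010,000 / 42,000,000 = 18.1907 PSU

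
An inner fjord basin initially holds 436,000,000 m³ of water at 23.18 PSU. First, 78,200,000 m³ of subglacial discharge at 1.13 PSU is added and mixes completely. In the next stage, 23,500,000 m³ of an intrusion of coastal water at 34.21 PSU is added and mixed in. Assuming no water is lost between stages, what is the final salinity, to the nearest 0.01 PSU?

Mass of salt is conserved:
Initial salt = 436,000,000×23.18 = 10,106,480,000
After stage 1: salt = 10,106,480,000 + 78,200,000×1.13 = 10,194,846,000; volume = 514,200,000 m³; S = 19.827 PSU
After stage 2: salt = 10,194,846,000 + 23,500,000×34.21 = 10,998,781,000; volume = 537,700,000 m³
S = 10,998,781,000 / 537,700,000 = 20.4552 PSU

20.46 PSU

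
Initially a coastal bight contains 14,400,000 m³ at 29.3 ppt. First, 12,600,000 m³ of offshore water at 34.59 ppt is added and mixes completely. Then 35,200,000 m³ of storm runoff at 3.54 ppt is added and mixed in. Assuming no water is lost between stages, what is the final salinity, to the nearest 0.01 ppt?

15.79 ppt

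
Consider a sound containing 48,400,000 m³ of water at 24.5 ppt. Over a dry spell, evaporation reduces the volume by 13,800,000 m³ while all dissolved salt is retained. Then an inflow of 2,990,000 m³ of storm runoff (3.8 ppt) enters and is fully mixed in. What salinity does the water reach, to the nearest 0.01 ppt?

After evaporation: salt = 48,400,000×24.5 = 1,185,800,000; volume = 48,400,000 − 13,800,000 = 34,600,000 m³
After mixing: salt = 1,185,800,000 + 2,990,000×3.8 = 1,197,162,000; volume = 34,600,000 + 2,990,000 = 37,590,000 m³
S = 1,197,162,000 / 37,590,000 = 31.8479 ppt

31.85 ppt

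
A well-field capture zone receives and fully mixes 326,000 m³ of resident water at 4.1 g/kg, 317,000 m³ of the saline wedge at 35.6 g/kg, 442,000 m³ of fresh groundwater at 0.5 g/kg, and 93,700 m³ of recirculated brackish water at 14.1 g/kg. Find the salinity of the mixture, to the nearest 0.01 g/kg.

Mass of salt is conserved:
salt = 326,000×4.1 + 317,000×35.6 + 442,000×0.5 + 93,700×14.1 = 1,336,600 + 11,285,200 + 221,000 + 1,321,170 = 14,163,970
volume = 326,000 + 317,000 + 442,000 + 93,700 = 1,178,700 m³
S = 14,163,970 / 1,178,700 = 12.0166 g/kg

12.02 g/kg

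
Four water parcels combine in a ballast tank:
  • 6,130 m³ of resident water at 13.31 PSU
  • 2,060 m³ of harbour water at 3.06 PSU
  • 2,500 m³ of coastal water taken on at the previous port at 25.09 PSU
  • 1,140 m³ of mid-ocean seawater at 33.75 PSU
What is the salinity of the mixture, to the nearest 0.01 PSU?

15.98 PSU

By conservation of dissolved salt,
salt = 6,130×13.31 + 2,060×3.06 + 2,500×25.09 + 1,140×33.75 = 81,590.3 + 6,303.6 + 62,725 + 38,475 = 189,093.9
volume = 6,130 + 2,060 + 2,500 + 1,140 = 11,830 m³
S = 189,093.9 / 11,830 = 15.9843 PSU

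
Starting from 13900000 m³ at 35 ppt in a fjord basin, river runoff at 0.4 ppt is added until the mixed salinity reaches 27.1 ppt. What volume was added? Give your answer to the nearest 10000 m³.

4110000 m³

Salt balance: 13,900,000×35 + V×0.4 = (13,900,000+V)×27.1
486,500,000 + 0.4V = 376,690,000 + 27.1V
109,810,000 = 26.7V
V = 4,112,734.08 m³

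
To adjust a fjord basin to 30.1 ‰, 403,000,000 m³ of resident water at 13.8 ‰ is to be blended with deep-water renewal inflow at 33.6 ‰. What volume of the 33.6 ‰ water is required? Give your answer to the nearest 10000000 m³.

Salt balance: 403,000,000×13.8 + V×33.6 = (403,000,000+V)×30.1
5,561,400,000 + 33.6V = 12,130,300,000 + 30.1V
6,568,900,000 = 3.5V
V = 1,876,828,571.43 m³

1880000000 m³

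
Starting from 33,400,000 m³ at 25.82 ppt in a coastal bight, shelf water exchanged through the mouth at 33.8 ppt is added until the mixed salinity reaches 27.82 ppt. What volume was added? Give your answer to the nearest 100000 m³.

11200000 m³

Salt balance: 33,400,000×25.82 + V×33.8 = (33,400,000+V)×27.82
862,388,000 + 33.8V = 929,188,000 + 27.82V
66,800,000 = 5.98V
V = 11,170,568.56 m³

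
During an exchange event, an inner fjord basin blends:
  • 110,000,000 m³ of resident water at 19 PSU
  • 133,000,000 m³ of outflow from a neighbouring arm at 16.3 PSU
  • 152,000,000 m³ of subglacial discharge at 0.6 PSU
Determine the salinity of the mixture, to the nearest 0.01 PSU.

11.01 PSU

Total salt / total volume:
salt = 110,000,000×19 + 133,000,000×16.3 + 152,000,000×0.6 = 2,090,000,000 + 2,167,900,000 + 91,200,000 = 4,349,100,000
volume = 110,000,000 + 133,000,000 + 152,000,000 = 395,000,000 m³
S = 4,349,100,000 / 395,000,000 = 11.0104 PSU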